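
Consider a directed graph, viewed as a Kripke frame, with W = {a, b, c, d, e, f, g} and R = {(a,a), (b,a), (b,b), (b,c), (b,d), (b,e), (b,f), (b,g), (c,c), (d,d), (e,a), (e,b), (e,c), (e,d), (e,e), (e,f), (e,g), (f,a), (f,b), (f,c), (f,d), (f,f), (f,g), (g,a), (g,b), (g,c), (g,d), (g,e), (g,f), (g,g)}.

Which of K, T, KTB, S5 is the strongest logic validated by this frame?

T

Reflexive (axiom T): yes — every world is R-related to itself.
Symmetric (axiom B): no — b R a but not a R b.
Euclidean (axiom 5): no — b R a and b R c, but not a R c.
So F validates K, T; KTB would additionally require R to be symmetric. The strongest is T.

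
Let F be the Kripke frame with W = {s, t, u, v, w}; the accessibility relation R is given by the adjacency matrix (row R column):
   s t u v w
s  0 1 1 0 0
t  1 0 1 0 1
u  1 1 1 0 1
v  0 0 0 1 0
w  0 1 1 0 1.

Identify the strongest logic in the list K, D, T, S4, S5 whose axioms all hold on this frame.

Serial (axiom D): yes — every world has a successor (e.g. s R t).
Reflexive (axiom T): no — s is not related to itself.
Transitive (axiom 4): no — s R t and t R w, but not s R w.
Euclidean (axiom 5): no — t R s and t R w, but not s R w.
So F validates K, D; T would additionally require R to be reflexive. The strongest is D.

D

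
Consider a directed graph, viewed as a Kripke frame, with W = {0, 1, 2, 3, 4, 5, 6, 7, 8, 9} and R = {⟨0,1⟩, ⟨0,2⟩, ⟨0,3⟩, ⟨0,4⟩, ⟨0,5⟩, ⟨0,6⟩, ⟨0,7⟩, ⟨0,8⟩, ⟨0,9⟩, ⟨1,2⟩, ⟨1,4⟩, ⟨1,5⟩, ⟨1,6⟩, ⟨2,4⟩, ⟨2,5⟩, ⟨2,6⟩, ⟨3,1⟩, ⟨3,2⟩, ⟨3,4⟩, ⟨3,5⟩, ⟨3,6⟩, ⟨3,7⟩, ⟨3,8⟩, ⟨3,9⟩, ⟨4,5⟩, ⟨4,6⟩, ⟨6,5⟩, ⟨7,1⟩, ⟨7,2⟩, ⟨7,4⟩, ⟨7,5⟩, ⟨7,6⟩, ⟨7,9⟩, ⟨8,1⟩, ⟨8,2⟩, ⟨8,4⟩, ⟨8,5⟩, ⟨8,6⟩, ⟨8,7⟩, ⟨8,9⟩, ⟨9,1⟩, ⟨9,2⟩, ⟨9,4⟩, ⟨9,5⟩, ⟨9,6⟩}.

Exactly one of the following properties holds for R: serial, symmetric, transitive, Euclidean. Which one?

transitive

Serial: no — 5 has no R-successor.
Symmetric: no — 0 R 1 but not 1 R 0.
Transitive: yes — every two-step R-path is closed by a direct edge.
Euclidean: no — 0 R 1 and 0 R 3, but not 1 R 3.
Only transitive holds.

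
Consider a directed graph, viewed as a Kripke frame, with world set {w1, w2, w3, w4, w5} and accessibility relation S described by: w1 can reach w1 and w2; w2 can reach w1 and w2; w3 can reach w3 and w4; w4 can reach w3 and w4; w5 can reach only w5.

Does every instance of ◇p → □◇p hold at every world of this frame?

Yes

Axiom 5 corresponds to the accessibility relation being Euclidean.
Euclidean: yes — any two successors of a common world are S-related.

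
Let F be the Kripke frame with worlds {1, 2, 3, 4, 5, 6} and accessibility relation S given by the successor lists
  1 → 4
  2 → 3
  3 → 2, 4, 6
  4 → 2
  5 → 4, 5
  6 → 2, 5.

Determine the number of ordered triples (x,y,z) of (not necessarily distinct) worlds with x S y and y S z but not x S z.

Enumerating: (1,4,2), (2,3,2), (2,3,4), (2,3,6), (3,2,3), (3,6,5), (4,2,3), (5,4,2), (6,2,3), (6,5,4).

10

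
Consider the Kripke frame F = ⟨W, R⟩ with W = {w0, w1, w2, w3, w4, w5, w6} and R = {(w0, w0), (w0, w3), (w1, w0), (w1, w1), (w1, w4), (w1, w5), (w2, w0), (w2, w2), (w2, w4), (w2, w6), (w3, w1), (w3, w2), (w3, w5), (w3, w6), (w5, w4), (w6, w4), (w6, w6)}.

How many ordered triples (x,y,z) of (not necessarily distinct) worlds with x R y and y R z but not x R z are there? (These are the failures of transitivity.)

12

Enumerating: (w0,w3,w1), (w0,w3,w2), (w0,w3,w5), (w0,w3,w6), (w1,w0,w3), (w2,w0,w3), (w3,w1,w0), (w3,w1,w4), (w3,w2,w0), (w3,w2,w4), (w3,w5,w4), (w3,w6,w4).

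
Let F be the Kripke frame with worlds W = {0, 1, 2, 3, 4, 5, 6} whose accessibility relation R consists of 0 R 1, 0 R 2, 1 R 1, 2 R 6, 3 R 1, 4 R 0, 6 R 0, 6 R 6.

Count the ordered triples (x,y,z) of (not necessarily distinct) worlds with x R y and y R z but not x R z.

Enumerating: (0,2,6), (2,6,0), (4,0,1), (4,0,2), (6,0,1), (6,0,2).

6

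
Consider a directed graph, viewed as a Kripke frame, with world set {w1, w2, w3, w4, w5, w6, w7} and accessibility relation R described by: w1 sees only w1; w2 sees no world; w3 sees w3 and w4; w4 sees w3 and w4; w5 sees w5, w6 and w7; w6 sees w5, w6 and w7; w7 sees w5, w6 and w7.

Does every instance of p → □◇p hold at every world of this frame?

By correspondence theory, B is valid on a frame iff R is symmetric.
Symmetric: yes — every pair in R has its reverse in R.

Yes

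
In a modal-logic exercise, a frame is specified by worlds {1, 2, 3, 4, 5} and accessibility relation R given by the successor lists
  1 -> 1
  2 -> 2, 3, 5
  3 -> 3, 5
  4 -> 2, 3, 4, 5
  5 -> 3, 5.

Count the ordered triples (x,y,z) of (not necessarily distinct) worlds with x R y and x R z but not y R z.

Enumerating: (2,3,2), (2,5,2), (4,2,4), (4,3,2), (4,3,4), (4,5,2), (4,5,4).

7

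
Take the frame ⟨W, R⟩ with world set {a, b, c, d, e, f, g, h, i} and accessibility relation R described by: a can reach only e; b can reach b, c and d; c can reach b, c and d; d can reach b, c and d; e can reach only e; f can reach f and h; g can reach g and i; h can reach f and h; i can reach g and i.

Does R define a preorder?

Reflexive: no — a is not related to itself.
Transitive: yes — every two-step R-path is closed by a direct edge.
So R is not a preorder.

No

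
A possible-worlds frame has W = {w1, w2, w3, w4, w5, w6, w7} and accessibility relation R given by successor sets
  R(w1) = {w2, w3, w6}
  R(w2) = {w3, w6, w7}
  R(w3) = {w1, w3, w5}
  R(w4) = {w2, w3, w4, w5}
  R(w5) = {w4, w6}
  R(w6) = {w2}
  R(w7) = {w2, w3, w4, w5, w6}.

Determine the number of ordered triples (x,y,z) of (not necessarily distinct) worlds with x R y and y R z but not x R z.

26

Enumerating: (w1,w2,w7), (w1,w3,w1), (w1,w3,w5), (w2,w3,w1), (w2,w3,w5), (w2,w6,w2), (w2,w7,w2), (w2,w7,w4), (w2,w7,w5), (w3,w1,w2), (w3,w1,w6), (w3,w5,w4), … and 14 more.
Total: 26.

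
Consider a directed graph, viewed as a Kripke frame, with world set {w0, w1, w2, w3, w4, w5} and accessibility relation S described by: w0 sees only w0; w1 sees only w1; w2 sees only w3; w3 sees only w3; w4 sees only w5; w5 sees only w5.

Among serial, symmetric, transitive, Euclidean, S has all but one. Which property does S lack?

Serial: yes — every world has a successor (e.g. w0 S w0).
Symmetric: no — w2 S w3 but not w3 S w2.
Transitive: yes — every two-step S-path is closed by a direct edge.
Euclidean: yes — any two successors of a common world are S-related.
Only symmetric fails.

symmetric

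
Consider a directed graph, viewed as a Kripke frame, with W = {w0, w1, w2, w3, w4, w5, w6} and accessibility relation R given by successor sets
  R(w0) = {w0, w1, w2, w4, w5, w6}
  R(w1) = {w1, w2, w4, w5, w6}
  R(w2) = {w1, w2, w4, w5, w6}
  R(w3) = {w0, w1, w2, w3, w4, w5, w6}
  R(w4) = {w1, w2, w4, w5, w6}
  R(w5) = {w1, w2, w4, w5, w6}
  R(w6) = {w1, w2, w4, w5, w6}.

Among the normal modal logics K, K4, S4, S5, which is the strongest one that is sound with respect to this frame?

Transitive (axiom 4): yes — every two-step R-path is closed by a direct edge.
Reflexive (axiom T): yes — every world is R-related to itself.
Euclidean (axiom 5): no — w3 R w1 and w3 R w0, but not w1 R w0.
So F validates K, K4, S4; S5 would additionally require R to be Euclidean. The strongest is S4.

S4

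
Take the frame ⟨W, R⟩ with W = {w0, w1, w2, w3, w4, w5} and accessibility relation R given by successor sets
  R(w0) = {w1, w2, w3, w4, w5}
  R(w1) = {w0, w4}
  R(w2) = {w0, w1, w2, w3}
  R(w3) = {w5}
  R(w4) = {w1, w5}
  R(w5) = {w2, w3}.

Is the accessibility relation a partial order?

No

Reflexive: no — w0 is not related to itself.
Transitive: no — w1 R w0 and w0 R w2, but not w1 R w2.
Antisymmetric: no — w0 R w1 and w1 R w0 with w0 ≠ w1.
So R is not a partial order.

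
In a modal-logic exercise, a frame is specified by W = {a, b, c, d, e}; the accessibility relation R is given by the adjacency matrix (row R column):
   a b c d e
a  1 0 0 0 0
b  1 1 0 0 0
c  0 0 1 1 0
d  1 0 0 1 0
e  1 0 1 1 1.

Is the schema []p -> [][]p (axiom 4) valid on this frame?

No

Axiom 4 corresponds to the accessibility relation being transitive.
Transitive: no — c R d and d R a, but not c R a.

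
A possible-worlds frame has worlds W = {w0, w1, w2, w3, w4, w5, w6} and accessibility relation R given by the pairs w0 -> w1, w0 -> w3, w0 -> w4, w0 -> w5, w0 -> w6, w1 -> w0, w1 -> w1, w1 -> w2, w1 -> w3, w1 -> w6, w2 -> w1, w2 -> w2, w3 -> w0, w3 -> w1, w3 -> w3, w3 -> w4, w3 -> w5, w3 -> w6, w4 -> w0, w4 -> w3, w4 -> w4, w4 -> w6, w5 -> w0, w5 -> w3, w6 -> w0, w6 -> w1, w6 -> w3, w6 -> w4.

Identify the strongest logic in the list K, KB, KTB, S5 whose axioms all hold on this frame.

KB

Symmetric (axiom B): yes — every pair in R has its reverse in R.
Reflexive (axiom T): no — w0 is not related to itself.
Euclidean (axiom 5): no — w0 R w1 and w0 R w4, but not w1 R w4.
So F validates K, KB; KTB would additionally require R to be reflexive. The strongest is KB.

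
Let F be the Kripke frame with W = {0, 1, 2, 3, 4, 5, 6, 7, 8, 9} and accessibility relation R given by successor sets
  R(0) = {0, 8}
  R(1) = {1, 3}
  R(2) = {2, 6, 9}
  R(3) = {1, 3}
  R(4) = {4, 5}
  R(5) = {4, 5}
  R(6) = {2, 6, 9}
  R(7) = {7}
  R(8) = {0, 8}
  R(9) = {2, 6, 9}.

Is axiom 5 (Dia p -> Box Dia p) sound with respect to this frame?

By correspondence theory, 5 is valid on a frame iff R is Euclidean.
Euclidean: yes — any two successors of a common world are R-related.

Yes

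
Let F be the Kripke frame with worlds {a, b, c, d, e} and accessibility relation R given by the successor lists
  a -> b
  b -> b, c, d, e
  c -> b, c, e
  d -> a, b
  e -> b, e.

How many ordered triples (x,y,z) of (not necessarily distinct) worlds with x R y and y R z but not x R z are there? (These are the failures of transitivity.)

10

Enumerating: (a,b,c), (a,b,d), (a,b,e), (b,d,a), (c,b,d), (d,b,c), (d,b,d), (d,b,e), (e,b,c), (e,b,d).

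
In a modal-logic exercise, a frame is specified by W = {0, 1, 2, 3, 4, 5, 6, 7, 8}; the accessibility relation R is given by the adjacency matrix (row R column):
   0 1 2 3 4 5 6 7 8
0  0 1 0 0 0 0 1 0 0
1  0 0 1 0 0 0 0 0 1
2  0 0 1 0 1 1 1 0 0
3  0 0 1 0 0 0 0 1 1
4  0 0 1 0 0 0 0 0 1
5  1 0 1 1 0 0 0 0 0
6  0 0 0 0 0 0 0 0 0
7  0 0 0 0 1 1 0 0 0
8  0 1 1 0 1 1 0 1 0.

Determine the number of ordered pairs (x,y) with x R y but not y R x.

Enumerating: (0,1), (0,6), (1,2), (2,6), (3,2), (3,7), (3,8), (5,0), (5,3), (7,4), (7,5), (8,2), (8,5), (8,7).

14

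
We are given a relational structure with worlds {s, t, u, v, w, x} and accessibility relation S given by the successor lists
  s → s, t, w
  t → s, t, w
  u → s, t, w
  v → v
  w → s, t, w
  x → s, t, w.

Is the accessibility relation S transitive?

Transitive: yes — every two-step S-path is closed by a direct edge.

Yes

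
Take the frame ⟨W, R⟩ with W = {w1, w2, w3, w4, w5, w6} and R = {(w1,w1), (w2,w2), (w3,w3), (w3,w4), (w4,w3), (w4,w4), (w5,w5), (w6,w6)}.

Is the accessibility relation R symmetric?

Yes

Symmetric: yes — every pair in R has its reverse in R.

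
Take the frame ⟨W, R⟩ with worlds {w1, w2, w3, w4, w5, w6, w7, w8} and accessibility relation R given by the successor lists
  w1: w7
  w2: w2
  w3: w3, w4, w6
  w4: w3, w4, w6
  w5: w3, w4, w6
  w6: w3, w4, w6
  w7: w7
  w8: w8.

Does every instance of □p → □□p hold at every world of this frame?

Axiom 4 corresponds to the accessibility relation being transitive.
Transitive: yes — every two-step R-path is closed by a direct edge.

Yes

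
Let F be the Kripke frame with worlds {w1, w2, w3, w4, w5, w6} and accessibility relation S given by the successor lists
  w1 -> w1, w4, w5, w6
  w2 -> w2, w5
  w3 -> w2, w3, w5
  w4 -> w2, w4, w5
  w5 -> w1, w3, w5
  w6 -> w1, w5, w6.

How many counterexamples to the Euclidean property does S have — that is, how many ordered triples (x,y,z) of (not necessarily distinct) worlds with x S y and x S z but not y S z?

14

Enumerating: (w1,w4,w1), (w1,w4,w6), (w1,w5,w4), (w1,w5,w6), (w1,w6,w4), (w2,w5,w2), (w3,w2,w3), (w3,w5,w2), (w4,w2,w4), (w4,w5,w2), (w4,w5,w4), (w5,w1,w3), (w5,w3,w1), (w6,w5,w6).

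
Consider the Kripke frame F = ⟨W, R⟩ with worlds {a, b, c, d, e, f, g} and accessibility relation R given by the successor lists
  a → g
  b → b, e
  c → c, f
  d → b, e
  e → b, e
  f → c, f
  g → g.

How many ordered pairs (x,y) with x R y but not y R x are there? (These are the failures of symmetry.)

3

Enumerating: (a,g), (d,b), (d,e).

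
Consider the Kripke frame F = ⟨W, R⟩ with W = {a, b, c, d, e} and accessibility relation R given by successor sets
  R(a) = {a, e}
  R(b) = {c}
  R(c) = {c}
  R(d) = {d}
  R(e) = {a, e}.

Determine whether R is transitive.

Yes

Transitive: yes — every two-step R-path is closed by a direct edge.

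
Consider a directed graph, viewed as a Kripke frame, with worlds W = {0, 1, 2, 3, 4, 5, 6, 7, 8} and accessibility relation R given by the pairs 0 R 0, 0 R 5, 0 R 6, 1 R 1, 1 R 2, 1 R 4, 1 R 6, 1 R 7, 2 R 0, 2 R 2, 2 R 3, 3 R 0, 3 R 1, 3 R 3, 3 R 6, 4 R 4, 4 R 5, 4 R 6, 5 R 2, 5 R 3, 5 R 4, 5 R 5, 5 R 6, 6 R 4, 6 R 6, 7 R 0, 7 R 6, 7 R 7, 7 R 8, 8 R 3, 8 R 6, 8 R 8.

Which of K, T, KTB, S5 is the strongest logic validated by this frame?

T

Reflexive (axiom T): yes — every world is R-related to itself.
Symmetric (axiom B): no — 0 R 5 but not 5 R 0.
Euclidean (axiom 5): no — 0 R 6 and 0 R 5, but not 6 R 5.
So F validates K, T; KTB would additionally require R to be symmetric. The strongest is T.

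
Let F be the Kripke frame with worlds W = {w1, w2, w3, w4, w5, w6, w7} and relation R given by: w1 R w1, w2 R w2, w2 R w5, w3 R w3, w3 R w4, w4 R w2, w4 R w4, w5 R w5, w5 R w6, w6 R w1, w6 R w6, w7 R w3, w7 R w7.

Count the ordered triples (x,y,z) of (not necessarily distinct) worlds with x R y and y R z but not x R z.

Enumerating: (w2,w5,w6), (w3,w4,w2), (w4,w2,w5), (w5,w6,w1), (w7,w3,w4).

5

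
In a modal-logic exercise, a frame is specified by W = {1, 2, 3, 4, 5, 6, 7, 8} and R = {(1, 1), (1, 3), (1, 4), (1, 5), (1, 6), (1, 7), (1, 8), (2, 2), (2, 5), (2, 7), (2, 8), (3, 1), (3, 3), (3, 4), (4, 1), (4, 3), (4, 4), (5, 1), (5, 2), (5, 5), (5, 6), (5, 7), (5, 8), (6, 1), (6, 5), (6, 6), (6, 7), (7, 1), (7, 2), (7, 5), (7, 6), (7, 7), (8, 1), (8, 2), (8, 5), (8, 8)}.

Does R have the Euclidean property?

Euclidean: no — 1 R 3 and 1 R 5, but not 3 R 5.

No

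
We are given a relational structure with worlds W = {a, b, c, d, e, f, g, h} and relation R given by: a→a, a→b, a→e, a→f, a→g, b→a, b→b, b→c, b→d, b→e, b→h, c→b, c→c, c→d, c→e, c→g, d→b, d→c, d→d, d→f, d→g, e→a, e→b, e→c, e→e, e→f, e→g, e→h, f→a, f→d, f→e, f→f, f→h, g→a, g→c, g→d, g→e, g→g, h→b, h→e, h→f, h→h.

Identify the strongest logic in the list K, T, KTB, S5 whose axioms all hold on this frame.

KTB

Reflexive (axiom T): yes — every world is R-related to itself.
Symmetric (axiom B): yes — every pair in R has its reverse in R.
Euclidean (axiom 5): no — a R b and a R f, but not b R f.
So F validates K, T, KTB; S5 would additionally require R to be Euclidean. The strongest is KTB.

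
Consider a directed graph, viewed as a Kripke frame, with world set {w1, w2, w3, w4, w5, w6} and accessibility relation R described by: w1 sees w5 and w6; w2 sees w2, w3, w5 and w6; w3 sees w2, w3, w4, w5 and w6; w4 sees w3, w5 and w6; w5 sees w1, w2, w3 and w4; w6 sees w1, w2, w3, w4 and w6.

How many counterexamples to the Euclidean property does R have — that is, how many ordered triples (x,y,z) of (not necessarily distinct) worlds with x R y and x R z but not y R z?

Enumerating: (w1,w5,w5), (w1,w5,w6), (w1,w6,w5), (w2,w5,w5), (w2,w5,w6), (w2,w6,w5), (w3,w2,w4), (w3,w4,w2), (w3,w4,w4), (w3,w5,w5), (w3,w5,w6), (w3,w6,w5), … and 23 more.
Total: 35.

35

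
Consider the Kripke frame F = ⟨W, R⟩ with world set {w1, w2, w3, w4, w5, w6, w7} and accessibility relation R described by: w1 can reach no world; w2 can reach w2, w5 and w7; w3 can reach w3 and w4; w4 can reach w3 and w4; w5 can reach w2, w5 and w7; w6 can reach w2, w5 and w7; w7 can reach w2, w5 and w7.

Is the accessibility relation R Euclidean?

Euclidean: yes — any two successors of a common world are R-related.

Yes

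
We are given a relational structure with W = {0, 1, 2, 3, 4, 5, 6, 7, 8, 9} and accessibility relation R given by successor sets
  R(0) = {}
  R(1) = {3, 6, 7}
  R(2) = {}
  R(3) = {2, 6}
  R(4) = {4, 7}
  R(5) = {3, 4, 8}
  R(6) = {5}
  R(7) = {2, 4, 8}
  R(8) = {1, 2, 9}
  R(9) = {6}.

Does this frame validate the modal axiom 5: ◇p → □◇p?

The schema 5 characterises exactly the Euclidean frames.
Euclidean: no — 1 R 3 and 1 R 7, but not 3 R 7.

No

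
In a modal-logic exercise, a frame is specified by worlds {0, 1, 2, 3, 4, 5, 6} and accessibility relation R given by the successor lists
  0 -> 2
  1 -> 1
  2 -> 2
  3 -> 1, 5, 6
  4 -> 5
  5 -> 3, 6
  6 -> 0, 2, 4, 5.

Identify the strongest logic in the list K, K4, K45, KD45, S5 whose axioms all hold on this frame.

K

Transitive (axiom 4): no — 3 R 6 and 6 R 0, but not 3 R 0.
Euclidean (axiom 5): no — 3 R 1 and 3 R 5, but not 1 R 5.
Serial (axiom D): yes — every world has a successor (e.g. 0 R 2).
Reflexive (axiom T): no — 0 is not related to itself.
So F validates K; K4 would additionally require R to be transitive. The strongest is K.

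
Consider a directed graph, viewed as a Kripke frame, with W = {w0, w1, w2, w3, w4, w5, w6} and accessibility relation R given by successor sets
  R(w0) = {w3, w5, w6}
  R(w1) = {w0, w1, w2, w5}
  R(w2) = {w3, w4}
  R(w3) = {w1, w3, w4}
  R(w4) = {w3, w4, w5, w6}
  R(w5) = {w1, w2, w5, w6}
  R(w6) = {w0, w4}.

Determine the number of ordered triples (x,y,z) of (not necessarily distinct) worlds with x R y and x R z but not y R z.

Enumerating: (w0,w3,w5), (w0,w3,w6), (w0,w5,w3), (w0,w6,w3), (w0,w6,w5), (w0,w6,w6), (w1,w0,w0), (w1,w0,w1), (w1,w0,w2), (w1,w2,w0), (w1,w2,w1), (w1,w2,w2), … and 24 more.
Total: 36.

36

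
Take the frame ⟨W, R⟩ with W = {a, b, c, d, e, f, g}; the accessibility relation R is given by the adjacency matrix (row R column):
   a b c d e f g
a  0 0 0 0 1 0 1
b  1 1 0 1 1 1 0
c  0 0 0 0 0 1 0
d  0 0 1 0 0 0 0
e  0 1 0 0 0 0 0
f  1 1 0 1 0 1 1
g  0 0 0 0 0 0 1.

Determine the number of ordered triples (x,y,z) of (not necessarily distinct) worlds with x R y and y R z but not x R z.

16

Enumerating: (a,e,b), (b,a,g), (b,d,c), (b,f,g), (c,f,a), (c,f,b), (c,f,d), (c,f,g), (d,c,f), (e,b,a), (e,b,d), (e,b,e), (e,b,f), (f,a,e), (f,b,e), (f,d,c).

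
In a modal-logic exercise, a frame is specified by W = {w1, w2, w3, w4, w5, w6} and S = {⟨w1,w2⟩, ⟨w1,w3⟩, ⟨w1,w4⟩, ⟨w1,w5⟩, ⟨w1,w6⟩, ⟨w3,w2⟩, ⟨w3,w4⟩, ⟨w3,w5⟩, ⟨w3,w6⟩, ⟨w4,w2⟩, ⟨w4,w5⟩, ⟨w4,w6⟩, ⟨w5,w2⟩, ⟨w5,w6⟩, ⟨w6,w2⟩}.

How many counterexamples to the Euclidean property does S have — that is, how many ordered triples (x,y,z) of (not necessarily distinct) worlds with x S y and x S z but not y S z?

35

Enumerating: (w1,w2,w2), (w1,w2,w3), (w1,w2,w4), (w1,w2,w5), (w1,w2,w6), (w1,w3,w3), (w1,w4,w3), (w1,w4,w4), (w1,w5,w3), (w1,w5,w4), (w1,w5,w5), (w1,w6,w3), … and 23 more.
Total: 35.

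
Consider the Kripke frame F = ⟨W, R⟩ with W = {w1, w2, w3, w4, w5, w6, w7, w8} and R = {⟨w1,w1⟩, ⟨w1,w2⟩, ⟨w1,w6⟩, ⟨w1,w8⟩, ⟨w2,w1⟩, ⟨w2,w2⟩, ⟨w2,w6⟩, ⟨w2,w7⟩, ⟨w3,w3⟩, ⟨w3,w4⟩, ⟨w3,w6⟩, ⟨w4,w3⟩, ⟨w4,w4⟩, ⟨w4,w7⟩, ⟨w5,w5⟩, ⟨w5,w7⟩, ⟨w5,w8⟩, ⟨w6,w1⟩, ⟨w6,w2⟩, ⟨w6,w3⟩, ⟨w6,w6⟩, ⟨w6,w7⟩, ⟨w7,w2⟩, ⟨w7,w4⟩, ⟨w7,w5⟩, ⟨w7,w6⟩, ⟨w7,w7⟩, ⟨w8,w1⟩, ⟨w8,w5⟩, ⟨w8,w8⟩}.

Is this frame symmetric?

Yes

Symmetric: yes — every pair in R has its reverse in R.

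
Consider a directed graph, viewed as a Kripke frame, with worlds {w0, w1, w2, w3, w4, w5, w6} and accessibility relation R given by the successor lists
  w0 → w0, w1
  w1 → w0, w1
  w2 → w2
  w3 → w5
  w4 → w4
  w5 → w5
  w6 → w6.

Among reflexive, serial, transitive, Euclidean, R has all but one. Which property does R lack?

Reflexive: no — w3 is not related to itself.
Serial: yes — every world has a successor (e.g. w0 R w0).
Transitive: yes — every two-step R-path is closed by a direct edge.
Euclidean: yes — any two successors of a common world are R-related.
Only reflexive fails.

reflexive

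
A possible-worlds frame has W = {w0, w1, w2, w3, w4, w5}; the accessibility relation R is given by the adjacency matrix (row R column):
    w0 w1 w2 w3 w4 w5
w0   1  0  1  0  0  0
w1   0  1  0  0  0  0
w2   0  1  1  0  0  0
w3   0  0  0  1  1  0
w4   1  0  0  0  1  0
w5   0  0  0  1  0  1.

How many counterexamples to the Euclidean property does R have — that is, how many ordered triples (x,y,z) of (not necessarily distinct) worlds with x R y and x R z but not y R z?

5

Enumerating: (w0,w2,w0), (w2,w1,w2), (w3,w4,w3), (w4,w0,w4), (w5,w3,w5).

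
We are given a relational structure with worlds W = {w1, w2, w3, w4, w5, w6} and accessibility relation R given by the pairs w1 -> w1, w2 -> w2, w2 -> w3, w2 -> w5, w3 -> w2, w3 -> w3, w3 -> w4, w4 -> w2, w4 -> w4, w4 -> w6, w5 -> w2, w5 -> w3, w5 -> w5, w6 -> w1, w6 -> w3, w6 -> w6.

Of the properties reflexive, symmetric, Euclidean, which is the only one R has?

Reflexive: yes — every world is R-related to itself.
Symmetric: no — w3 R w4 but not w4 R w3.
Euclidean: no — w2 R w3 and w2 R w5, but not w3 R w5.
Only reflexive holds.

reflexive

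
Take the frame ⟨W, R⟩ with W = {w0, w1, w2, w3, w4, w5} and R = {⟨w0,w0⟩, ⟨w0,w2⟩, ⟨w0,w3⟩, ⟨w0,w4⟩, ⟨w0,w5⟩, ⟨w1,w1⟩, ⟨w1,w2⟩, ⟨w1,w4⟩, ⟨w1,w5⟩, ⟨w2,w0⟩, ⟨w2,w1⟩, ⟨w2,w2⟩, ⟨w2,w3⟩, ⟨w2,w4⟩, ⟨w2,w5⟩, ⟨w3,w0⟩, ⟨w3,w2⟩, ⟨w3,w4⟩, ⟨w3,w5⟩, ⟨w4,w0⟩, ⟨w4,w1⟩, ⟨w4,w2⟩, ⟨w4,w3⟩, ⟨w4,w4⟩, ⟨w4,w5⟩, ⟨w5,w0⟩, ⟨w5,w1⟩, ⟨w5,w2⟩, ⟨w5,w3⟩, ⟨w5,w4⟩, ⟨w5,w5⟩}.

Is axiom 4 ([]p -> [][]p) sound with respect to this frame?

The schema 4 characterises exactly the transitive frames.
Transitive: no — w0 R w2 and w2 R w1, but not w0 R w1.

No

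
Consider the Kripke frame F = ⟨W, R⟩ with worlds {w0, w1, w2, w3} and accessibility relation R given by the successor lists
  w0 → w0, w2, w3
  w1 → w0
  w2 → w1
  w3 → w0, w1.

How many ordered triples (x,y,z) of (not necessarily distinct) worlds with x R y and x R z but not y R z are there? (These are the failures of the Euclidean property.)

8

Enumerating: (w0,w2,w0), (w0,w2,w2), (w0,w2,w3), (w0,w3,w2), (w0,w3,w3), (w2,w1,w1), (w3,w0,w1), (w3,w1,w1).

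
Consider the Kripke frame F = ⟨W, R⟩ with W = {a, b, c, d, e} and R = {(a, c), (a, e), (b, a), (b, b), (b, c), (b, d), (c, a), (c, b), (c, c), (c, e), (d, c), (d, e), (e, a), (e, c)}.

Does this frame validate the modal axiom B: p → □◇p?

By correspondence theory, B is valid on a frame iff R is symmetric.
Symmetric: no — b R a but not a R b.

No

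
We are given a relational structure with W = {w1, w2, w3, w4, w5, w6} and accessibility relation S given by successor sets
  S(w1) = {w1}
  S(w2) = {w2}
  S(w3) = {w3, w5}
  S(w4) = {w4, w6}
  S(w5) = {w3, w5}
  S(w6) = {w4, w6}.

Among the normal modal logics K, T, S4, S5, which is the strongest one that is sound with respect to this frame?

S5

Reflexive (axiom T): yes — every world is S-related to itself.
Transitive (axiom 4): yes — every two-step S-path is closed by a direct edge.
Euclidean (axiom 5): yes — any two successors of a common world are S-related.
So F validates K, T, S4, S5. The strongest is S5.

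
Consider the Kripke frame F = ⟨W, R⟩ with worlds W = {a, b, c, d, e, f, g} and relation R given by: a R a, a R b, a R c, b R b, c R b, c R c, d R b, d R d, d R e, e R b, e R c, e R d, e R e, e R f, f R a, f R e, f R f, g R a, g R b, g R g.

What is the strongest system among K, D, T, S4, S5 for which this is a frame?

Serial (axiom D): yes — every world has a successor (e.g. a R a).
Reflexive (axiom T): yes — every world is R-related to itself.
Transitive (axiom 4): no — d R e and e R c, but not d R c.
Euclidean (axiom 5): no — a R b and a R c, but not b R c.
So F validates K, D, T; S4 would additionally require R to be transitive. The strongest is T.

T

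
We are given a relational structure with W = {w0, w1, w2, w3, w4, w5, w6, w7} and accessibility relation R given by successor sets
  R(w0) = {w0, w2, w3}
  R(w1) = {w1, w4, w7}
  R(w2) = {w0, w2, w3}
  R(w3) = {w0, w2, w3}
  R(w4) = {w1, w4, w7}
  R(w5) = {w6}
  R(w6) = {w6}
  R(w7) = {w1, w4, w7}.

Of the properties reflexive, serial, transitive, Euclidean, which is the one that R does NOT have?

reflexive

Reflexive: no — w5 is not related to itself.
Serial: yes — every world has a successor (e.g. w0 R w0).
Transitive: yes — every two-step R-path is closed by a direct edge.
Euclidean: yes — any two successors of a common world are R-related.
Only reflexive fails.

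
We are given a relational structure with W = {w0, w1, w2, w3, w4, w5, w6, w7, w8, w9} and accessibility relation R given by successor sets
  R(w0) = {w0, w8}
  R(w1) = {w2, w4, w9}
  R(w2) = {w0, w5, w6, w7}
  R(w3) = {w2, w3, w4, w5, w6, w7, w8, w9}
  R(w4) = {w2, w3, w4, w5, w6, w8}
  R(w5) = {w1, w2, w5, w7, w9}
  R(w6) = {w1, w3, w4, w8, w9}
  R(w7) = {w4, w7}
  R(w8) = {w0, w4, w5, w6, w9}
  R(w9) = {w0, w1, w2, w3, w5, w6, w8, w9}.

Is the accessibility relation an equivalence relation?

Reflexive: no — w1 is not related to itself.
Symmetric: no — w1 R w2 but not w2 R w1.
Transitive: no — w0 R w8 and w8 R w4, but not w0 R w4.
So R is not an equivalence relation.

No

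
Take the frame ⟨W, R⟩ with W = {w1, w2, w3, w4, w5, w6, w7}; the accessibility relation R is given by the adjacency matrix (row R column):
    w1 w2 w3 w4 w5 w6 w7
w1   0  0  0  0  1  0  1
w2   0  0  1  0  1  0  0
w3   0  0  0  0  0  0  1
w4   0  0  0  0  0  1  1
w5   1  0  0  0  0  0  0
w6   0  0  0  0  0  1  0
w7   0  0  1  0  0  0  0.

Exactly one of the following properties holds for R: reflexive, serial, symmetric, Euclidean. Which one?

serial

Reflexive: no — w1 is not related to itself.
Serial: yes — every world has a successor (e.g. w1 R w5).
Symmetric: no — w1 R w7 but not w7 R w1.
Euclidean: no — w1 R w5 and w1 R w7, but not w5 R w7.
Only serial holds.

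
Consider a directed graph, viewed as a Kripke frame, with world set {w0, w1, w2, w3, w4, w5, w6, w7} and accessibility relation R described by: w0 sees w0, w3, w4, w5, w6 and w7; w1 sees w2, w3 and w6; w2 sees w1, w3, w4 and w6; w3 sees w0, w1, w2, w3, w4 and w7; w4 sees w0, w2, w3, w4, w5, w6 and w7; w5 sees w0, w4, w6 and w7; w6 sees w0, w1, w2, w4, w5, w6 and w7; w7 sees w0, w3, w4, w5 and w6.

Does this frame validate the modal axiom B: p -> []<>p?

Axiom B corresponds to the accessibility relation being symmetric.
Symmetric: yes — every pair in R has its reverse in R.

Yes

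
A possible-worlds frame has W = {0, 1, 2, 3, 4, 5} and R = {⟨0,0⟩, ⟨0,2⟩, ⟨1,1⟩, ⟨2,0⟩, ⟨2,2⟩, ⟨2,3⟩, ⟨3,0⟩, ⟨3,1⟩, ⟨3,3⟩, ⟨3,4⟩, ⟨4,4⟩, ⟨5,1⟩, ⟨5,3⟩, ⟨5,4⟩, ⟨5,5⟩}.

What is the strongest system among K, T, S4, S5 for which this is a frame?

T

Reflexive (axiom T): yes — every world is R-related to itself.
Transitive (axiom 4): no — 0 R 2 and 2 R 3, but not 0 R 3.
Euclidean (axiom 5): no — 2 R 0 and 2 R 3, but not 0 R 3.
So F validates K, T; S4 would additionally require R to be transitive. The strongest is T.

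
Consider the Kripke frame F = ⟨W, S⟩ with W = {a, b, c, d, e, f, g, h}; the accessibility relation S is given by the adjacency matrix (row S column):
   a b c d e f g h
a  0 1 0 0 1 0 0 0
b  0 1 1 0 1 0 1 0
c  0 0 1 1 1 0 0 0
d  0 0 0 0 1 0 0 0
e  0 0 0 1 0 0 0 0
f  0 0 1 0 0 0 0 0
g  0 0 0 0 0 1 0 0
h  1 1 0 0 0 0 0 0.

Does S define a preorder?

Reflexive: no — a is not related to itself.
Transitive: no — a S b and b S c, but not a S c.
So S is not a preorder.

No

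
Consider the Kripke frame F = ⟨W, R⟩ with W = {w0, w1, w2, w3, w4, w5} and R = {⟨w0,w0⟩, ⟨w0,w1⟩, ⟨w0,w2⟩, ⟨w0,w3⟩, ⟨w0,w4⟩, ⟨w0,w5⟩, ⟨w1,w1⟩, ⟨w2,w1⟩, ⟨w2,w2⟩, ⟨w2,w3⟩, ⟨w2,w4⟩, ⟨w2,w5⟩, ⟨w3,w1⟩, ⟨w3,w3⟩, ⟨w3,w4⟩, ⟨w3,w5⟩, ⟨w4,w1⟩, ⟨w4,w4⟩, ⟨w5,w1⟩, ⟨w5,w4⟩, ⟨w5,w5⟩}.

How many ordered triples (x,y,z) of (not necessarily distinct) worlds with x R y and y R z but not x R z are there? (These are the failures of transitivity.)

R is transitive; there are no such tuples.

0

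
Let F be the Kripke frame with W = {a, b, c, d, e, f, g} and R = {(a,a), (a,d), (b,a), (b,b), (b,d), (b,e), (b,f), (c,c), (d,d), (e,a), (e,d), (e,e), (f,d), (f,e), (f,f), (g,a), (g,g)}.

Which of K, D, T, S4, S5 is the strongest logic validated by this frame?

T

Serial (axiom D): yes — every world has a successor (e.g. a R a).
Reflexive (axiom T): yes — every world is R-related to itself.
Transitive (axiom 4): no — f R e and e R a, but not f R a.
Euclidean (axiom 5): no — b R a and b R e, but not a R e.
So F validates K, D, T; S4 would additionally require R to be transitive. The strongest is T.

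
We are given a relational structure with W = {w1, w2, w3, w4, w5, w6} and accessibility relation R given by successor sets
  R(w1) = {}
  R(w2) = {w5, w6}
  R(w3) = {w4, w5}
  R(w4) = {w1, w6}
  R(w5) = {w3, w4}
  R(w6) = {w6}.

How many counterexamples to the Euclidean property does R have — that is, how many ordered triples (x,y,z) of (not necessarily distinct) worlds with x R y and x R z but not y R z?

12

Enumerating: (w2,w5,w5), (w2,w5,w6), (w2,w6,w5), (w3,w4,w4), (w3,w4,w5), (w3,w5,w5), (w4,w1,w1), (w4,w1,w6), (w4,w6,w1), (w5,w3,w3), (w5,w4,w3), (w5,w4,w4).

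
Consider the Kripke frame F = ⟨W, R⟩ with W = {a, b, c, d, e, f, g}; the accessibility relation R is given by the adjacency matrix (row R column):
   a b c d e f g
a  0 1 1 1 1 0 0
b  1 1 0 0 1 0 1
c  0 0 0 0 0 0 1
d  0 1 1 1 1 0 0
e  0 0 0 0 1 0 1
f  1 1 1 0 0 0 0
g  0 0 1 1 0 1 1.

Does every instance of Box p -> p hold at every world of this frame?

No

The schema T characterises exactly the reflexive frames.
Reflexive: no — a is not related to itself.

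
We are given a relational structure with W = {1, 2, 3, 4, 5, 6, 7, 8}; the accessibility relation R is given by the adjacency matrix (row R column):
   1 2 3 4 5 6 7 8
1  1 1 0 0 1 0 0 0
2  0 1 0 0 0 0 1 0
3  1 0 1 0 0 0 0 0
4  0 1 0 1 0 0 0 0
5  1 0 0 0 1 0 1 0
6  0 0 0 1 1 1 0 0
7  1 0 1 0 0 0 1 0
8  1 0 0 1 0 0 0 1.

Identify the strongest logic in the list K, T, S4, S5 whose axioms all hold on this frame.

Reflexive (axiom T): yes — every world is R-related to itself.
Transitive (axiom 4): no — 1 R 2 and 2 R 7, but not 1 R 7.
Euclidean (axiom 5): no — 1 R 2 and 1 R 5, but not 2 R 5.
So F validates K, T; S4 would additionally require R to be transitive. The strongest is T.

T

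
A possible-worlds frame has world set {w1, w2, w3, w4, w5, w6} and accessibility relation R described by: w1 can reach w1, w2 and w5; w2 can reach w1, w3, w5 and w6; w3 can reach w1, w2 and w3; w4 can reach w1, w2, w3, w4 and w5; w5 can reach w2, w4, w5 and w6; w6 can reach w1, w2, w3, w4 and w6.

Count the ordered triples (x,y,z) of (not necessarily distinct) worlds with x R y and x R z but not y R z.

31

Enumerating: (w1,w2,w2), (w1,w5,w1), (w2,w1,w3), (w2,w1,w6), (w2,w3,w5), (w2,w3,w6), (w2,w5,w1), (w2,w5,w3), (w2,w6,w5), (w3,w1,w3), (w3,w2,w2), (w4,w1,w3), … and 19 more.
Total: 31.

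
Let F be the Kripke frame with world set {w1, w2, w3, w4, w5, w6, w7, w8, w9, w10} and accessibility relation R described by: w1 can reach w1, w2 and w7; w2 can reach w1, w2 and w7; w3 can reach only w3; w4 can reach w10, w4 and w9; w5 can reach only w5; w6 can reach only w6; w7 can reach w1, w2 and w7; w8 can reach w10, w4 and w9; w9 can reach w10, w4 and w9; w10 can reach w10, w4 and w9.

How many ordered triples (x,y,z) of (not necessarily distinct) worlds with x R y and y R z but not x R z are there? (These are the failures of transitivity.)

R is transitive; there are no such tuples.

0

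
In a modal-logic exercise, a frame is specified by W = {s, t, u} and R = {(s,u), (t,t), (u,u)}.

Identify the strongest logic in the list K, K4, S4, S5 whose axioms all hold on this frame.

K4

Transitive (axiom 4): yes — every two-step R-path is closed by a direct edge.
Reflexive (axiom T): no — s is not related to itself.
Euclidean (axiom 5): yes — any two successors of a common world are R-related.
So F validates K, K4; S4 would additionally require R to be reflexive. The strongest is K4.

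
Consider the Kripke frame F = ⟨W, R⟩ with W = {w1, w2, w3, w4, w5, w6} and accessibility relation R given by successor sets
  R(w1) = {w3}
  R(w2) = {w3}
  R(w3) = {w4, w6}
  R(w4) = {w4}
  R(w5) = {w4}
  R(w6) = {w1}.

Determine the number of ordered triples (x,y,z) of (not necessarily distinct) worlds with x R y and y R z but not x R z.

6

Enumerating: (w1,w3,w4), (w1,w3,w6), (w2,w3,w4), (w2,w3,w6), (w3,w6,w1), (w6,w1,w3).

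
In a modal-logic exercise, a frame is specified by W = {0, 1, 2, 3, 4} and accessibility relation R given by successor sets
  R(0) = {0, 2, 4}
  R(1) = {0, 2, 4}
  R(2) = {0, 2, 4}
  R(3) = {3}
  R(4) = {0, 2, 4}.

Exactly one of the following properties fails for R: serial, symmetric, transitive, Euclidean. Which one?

Serial: yes — every world has a successor (e.g. 0 R 0).
Symmetric: no — 1 R 0 but not 0 R 1.
Transitive: yes — every two-step R-path is closed by a direct edge.
Euclidean: yes — any two successors of a common world are R-related.
Only symmetric fails.

symmetric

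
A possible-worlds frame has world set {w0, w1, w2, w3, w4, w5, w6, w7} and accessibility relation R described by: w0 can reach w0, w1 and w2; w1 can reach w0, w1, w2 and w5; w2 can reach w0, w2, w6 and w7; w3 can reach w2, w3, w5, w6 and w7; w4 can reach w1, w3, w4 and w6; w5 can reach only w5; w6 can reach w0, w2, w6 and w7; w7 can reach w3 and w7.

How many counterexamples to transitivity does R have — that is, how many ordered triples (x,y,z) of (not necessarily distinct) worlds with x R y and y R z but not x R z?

Enumerating: (w0,w1,w5), (w0,w2,w6), (w0,w2,w7), (w1,w2,w6), (w1,w2,w7), (w2,w0,w1), (w2,w7,w3), (w3,w2,w0), (w3,w6,w0), (w4,w1,w0), (w4,w1,w2), (w4,w1,w5), … and 11 more.
Total: 23.

23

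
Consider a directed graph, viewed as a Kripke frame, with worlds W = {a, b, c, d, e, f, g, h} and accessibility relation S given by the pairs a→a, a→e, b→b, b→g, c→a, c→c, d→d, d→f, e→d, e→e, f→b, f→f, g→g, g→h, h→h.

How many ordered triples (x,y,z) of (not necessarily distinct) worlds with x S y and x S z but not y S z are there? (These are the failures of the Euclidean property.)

Enumerating: (a,e,a), (b,g,b), (c,a,c), (d,f,d), (e,d,e), (f,b,f), (g,h,g).

7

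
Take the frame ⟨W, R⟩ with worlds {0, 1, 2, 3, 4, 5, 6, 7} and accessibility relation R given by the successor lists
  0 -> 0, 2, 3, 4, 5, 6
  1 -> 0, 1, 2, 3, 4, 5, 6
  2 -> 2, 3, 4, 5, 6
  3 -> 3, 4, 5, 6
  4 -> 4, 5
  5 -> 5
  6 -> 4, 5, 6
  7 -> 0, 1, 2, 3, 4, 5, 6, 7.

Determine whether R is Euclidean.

No

Euclidean: no — 0 R 3 and 0 R 2, but not 3 R 2.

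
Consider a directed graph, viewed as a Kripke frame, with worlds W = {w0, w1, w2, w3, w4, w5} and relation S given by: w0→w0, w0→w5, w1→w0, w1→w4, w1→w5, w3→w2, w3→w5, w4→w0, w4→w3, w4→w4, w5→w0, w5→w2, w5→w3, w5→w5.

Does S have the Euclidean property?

Euclidean: no — w1 S w0 and w1 S w4, but not w0 S w4.

No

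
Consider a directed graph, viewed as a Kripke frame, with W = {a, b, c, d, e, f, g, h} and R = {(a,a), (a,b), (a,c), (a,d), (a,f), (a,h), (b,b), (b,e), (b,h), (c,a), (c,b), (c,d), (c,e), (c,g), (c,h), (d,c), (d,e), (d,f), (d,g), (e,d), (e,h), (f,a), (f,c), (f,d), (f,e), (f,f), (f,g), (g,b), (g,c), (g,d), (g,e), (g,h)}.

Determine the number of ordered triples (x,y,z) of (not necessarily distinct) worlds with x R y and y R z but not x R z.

Enumerating: (a,b,e), (a,c,e), (a,c,g), (a,d,e), (a,d,g), (a,f,e), (a,f,g), (b,e,d), (c,a,c), (c,a,f), (c,d,c), (c,d,f), … and 27 more.
Total: 39.

39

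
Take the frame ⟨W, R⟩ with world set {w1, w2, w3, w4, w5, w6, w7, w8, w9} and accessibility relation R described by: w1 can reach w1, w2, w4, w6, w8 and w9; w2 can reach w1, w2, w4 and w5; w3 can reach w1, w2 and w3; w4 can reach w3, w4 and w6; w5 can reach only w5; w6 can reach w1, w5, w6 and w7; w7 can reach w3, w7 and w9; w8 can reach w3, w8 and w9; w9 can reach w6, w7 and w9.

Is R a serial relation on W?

Serial: yes — every world has a successor (e.g. w1 R w1).

Yes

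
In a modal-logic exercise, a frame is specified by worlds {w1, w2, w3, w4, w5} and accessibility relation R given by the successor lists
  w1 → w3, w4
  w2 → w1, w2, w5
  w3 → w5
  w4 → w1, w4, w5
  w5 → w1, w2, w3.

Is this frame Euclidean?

Euclidean: no — w1 R w3 and w1 R w4, but not w3 R w4.

No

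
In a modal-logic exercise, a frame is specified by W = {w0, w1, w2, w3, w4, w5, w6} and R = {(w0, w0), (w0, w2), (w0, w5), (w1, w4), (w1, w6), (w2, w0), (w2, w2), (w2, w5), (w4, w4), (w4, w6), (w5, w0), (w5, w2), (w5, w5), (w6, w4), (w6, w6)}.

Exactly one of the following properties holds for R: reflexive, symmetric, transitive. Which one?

transitive

Reflexive: no — w1 is not related to itself.
Symmetric: no — w1 R w4 but not w4 R w1.
Transitive: yes — every two-step R-path is closed by a direct edge.
Only transitive holds.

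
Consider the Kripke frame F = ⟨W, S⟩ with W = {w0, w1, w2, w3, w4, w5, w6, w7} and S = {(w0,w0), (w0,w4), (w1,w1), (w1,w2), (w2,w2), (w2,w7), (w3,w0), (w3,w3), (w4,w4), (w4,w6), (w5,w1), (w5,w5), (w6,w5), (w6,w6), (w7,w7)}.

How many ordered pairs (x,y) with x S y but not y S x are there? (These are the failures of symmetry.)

Enumerating: (w0,w4), (w1,w2), (w2,w7), (w3,w0), (w4,w6), (w5,w1), (w6,w5).

7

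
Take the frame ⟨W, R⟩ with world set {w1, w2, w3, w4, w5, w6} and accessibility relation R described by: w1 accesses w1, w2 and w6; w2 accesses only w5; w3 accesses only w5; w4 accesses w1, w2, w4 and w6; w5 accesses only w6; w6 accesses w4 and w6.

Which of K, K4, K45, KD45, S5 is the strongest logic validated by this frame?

Transitive (axiom 4): no — w1 R w2 and w2 R w5, but not w1 R w5.
Euclidean (axiom 5): no — w1 R w2 and w1 R w6, but not w2 R w6.
Serial (axiom D): yes — every world has a successor (e.g. w1 R w1).
Reflexive (axiom T): no — w2 is not related to itself.
So F validates K; K4 would additionally require R to be transitive. The strongest is K.

K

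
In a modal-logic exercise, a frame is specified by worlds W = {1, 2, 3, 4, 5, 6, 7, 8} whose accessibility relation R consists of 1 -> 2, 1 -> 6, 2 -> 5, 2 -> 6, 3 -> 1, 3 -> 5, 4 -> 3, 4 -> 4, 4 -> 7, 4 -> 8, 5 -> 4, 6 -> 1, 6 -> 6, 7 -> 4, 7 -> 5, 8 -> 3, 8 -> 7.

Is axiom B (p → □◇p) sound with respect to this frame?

No

Axiom B corresponds to the accessibility relation being symmetric.
Symmetric: no — 1 R 2 but not 2 R 1.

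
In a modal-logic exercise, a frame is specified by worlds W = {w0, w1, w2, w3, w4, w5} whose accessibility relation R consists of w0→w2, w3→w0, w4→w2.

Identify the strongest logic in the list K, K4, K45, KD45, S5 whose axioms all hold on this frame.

Transitive (axiom 4): no — w3 R w0 and w0 R w2, but not w3 R w2.
Euclidean (axiom 5): no — w0 R w2 and w0 R w2, but not w2 R w2.
Serial (axiom D): no — w1 has no R-successor.
Reflexive (axiom T): no — w0 is not related to itself.
So F validates K; K4 would additionally require R to be transitive. The strongest is K.

K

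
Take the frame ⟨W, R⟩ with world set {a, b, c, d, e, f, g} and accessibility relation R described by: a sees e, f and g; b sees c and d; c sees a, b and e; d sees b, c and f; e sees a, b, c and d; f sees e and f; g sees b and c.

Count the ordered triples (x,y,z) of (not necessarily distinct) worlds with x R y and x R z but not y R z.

Enumerating: (a,e,e), (a,e,f), (a,e,g), (a,f,g), (a,g,e), (a,g,f), (a,g,g), (b,c,c), (b,c,d), (b,d,d), (c,a,a), (c,a,b), … and 24 more.
Total: 36.

36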